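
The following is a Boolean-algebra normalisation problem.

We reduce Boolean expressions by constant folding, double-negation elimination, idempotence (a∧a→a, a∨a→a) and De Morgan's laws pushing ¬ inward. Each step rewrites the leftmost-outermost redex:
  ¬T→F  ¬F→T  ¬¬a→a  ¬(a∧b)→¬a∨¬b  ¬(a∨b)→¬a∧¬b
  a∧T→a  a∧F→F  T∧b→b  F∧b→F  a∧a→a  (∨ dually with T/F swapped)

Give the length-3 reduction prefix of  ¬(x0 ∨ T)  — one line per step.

Answer: after 3 steps: F

Reduction:
  start: ¬(x0 ∨ T)
  [1] ¬x0 ∧ ¬T
  [2] ¬x0 ∧ F
  [3] F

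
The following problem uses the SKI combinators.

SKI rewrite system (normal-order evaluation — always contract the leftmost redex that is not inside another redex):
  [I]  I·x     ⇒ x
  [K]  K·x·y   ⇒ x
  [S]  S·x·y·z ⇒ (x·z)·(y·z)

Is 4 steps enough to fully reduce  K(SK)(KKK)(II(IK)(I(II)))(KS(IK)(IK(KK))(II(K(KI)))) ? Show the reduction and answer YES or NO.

Answer: NO — after 4 steps the term is S(IK(KK))(II(K(KI))), not yet normal

Derivation:
  start: K(SK)(KKK)(II(IK)(I(II)))(KS(IK)(IK(KK))(II(K(KI))))
  [1] SK(II(IK)(I(II)))(KS(IK)(IK(KK))(II(K(KI))))
  [2] K(KS(IK)(IK(KK))(II(K(KI))))(II(IK)(I(II))(KS(IK)(IK(KK))(II(K(KI)))))
  [3] KS(IK)(IK(KK))(II(K(KI)))
  [4] S(IK(KK))(II(K(KI)))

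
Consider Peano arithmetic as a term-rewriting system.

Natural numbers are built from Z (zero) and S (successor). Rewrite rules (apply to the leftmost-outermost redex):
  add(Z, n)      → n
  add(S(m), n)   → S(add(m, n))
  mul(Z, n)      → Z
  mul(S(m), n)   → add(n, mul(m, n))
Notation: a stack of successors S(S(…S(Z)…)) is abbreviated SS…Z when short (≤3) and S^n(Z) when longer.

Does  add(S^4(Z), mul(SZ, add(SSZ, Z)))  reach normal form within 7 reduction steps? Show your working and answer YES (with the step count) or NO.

Answer: NO — after 7 steps the term is S(S(S(S(add(S(add(SZ, Z)), mul(Z, add(SSZ, Z))))))), not yet normal

Derivation:
  start: add(S^4(Z), mul(SZ, add(SSZ, Z)))
  [1] S(add(SSSZ, mul(SZ, add(SSZ, Z))))
  [2] S(S(add(SSZ, mul(SZ, add(SSZ, Z)))))
  [3] S(S(S(add(SZ, mul(SZ, add(SSZ, Z))))))
  [4] S(S(S(S(add(Z, mul(SZ, add(SSZ, Z)))))))
  [5] S(S(S(S(mul(SZ, add(SSZ, Z))))))
  [6] S(S(S(S(add(add(SSZ, Z), mul(Z, add(SSZ, Z)))))))
  [7] S(S(S(S(add(S(add(SZ, Z)), mul(Z, add(SSZ, Z)))))))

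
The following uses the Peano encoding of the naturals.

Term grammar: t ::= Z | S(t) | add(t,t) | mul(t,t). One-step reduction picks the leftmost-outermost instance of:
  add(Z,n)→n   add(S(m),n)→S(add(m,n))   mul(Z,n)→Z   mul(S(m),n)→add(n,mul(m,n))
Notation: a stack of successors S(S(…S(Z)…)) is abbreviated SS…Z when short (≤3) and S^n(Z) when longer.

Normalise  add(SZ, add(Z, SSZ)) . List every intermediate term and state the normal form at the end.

Answer: normal form = SSSZ  (in 3 steps)

Working:
  start: add(SZ, add(Z, SSZ))
  step 1: S(add(Z, add(Z, SSZ)))
  step 2: S(add(Z, SSZ))
  step 3: SSSZ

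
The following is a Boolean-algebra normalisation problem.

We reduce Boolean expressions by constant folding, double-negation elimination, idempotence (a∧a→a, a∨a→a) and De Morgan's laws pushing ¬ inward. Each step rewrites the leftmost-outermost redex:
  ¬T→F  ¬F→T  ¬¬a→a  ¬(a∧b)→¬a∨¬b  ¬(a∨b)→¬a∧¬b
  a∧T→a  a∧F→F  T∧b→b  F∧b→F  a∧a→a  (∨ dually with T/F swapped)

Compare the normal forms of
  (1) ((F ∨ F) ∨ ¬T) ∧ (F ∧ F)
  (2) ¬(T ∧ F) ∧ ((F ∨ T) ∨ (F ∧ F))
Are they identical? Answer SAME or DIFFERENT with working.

Answer: DIFFERENT — A ⇓ F, B ⇓ T

Reduction:
Term A:
  start: ((F ∨ F) ∨ ¬T) ∧ (F ∧ F)
  step 1: (F ∨ ¬T) ∧ (F ∧ F)
  step 2: ¬T ∧ (F ∧ F)
  step 3: F ∧ (F ∧ F)
  step 4: F

Term B:
  start: ¬(T ∧ F) ∧ ((F ∨ T) ∨ (F ∧ F))
  step 1: (¬T ∨ ¬F) ∧ ((F ∨ T) ∨ (F ∧ F))
  step 2: (F ∨ ¬F) ∧ ((F ∨ T) ∨ (F ∧ F))
  step 3: ¬F ∧ ((F ∨ T) ∨ (F ∧ F))
  step 4: T ∧ ((F ∨ T) ∨ (F ∧ F))
  step 5: (F ∨ T) ∨ (F ∧ F)
  step 6: T ∨ (F ∧ F)
  step 7: T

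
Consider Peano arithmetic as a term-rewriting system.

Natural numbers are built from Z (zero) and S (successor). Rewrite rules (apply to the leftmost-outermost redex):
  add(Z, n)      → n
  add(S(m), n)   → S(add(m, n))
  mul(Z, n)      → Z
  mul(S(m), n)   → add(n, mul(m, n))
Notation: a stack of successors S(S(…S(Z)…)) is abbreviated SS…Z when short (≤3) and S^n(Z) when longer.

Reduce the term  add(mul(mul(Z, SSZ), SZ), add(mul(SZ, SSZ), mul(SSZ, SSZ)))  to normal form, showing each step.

  start: add(mul(mul(Z, SSZ), SZ), add(mul(SZ, SSZ), mul(SSZ, SSZ)))
  →1  add(mul(Z, SZ), add(mul(SZ, SSZ), mul(SSZ, SSZ)))
  →2  add(Z, add(mul(SZ, SSZ), mul(SSZ, SSZ)))
  →3  add(mul(SZ, SSZ), mul(SSZ, SSZ))
  →4  add(add(SSZ, mul(Z, SSZ)), mul(SSZ, SSZ))
  →5  add(S(add(SZ, mul(Z, SSZ))), mul(SSZ, SSZ))
  →6  S(add(add(SZ, mul(Z, SSZ)), mul(SSZ, SSZ)))
  →7  S(add(S(add(Z, mul(Z, SSZ))), mul(SSZ, SSZ)))
  →8  S(S(add(add(Z, mul(Z, SSZ)), mul(SSZ, SSZ))))
  →9  S(S(add(mul(Z, SSZ), mul(SSZ, SSZ))))
  →10  S(S(add(Z, mul(SSZ, SSZ))))
  →11  S(S(mul(SSZ, SSZ)))
  →12  S(S(add(SSZ, mul(SZ, SSZ))))
  →13  S(S(S(add(SZ, mul(SZ, SSZ)))))
  →14  S(S(S(S(add(Z, mul(SZ, SSZ))))))
  →15  S(S(S(S(mul(SZ, SSZ)))))
  →16  S(S(S(S(add(SSZ, mul(Z, SSZ))))))
  →17  S(S(S(S(S(add(SZ, mul(Z, SSZ)))))))
  →18  S(S(S(S(S(S(add(Z, mul(Z, SSZ))))))))
  →19  S(S(S(S(S(S(mul(Z, SSZ)))))))
  →20  S^6(Z)

Answer: normal form = S^6(Z)  (in 20 steps)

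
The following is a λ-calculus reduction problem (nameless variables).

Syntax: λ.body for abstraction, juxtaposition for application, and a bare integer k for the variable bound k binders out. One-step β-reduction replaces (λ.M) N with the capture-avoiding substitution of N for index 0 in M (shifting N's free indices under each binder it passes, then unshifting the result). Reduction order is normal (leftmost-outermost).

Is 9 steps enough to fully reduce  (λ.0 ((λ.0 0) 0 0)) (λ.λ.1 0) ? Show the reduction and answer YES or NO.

  start: (λ.0 ((λ.0 0) 0 0)) (λ.λ.1 0)
  step 1: (λ.λ.1 0) ((λ.0 0) (λ.λ.1 0) (λ.λ.1 0))
  step 2: λ.(λ.0 0) (λ.λ.1 0) (λ.λ.1 0) 0
  step 3: λ.(λ.λ.1 0) (λ.λ.1 0) (λ.λ.1 0) 0
  step 4: λ.(λ.(λ.λ.1 0) 0) (λ.λ.1 0) 0
  step 5: λ.(λ.λ.1 0) (λ.λ.1 0) 0
  step 6: λ.(λ.(λ.λ.1 0) 0) 0
  step 7: λ.(λ.λ.1 0) 0
  step 8: λ.λ.1 0

Answer: YES — reaches normal form λ.λ.1 0 in 8 ≤ 9 steps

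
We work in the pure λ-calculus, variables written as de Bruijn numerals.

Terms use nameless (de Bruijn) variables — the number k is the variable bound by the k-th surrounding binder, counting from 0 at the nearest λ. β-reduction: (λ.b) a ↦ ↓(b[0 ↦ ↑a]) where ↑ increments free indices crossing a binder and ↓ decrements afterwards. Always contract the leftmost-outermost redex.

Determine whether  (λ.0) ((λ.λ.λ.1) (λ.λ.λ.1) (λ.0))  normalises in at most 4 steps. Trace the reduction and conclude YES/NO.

Answer: YES — reaches normal form λ.λ.0 in 3 ≤ 4 steps

Reduction:
  start: (λ.0) ((λ.λ.λ.1) (λ.λ.λ.1) (λ.0))
  →1  (λ.λ.λ.1) (λ.λ.λ.1) (λ.0)
  →2  (λ.λ.1) (λ.0)
  →3  λ.λ.0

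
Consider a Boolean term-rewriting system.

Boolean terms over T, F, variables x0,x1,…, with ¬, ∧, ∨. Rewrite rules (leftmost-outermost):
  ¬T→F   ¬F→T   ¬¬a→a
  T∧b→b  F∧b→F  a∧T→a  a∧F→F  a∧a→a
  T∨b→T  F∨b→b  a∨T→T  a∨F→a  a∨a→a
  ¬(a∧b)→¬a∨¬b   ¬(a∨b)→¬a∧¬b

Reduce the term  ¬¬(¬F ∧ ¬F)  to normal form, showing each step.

  start: ¬¬(¬F ∧ ¬F)
  step 1: ¬F ∧ ¬F
  step 2: ¬F
  step 3: T

Answer: normal form = T  (in 3 steps)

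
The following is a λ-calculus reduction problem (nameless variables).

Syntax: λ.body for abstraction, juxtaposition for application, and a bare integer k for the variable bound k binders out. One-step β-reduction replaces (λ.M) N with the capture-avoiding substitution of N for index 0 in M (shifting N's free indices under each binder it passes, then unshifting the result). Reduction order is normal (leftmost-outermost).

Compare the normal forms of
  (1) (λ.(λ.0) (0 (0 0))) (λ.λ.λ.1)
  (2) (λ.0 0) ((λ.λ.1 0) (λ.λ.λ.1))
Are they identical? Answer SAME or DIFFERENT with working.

Answer: SAME — A ⇓ λ.λ.1, B ⇓ λ.λ.1

Working:
Term A:
  start: (λ.(λ.0) (0 (0 0))) (λ.λ.λ.1)
  step 1: (λ.0) ((λ.λ.λ.1) ((λ.λ.λ.1) (λ.λ.λ.1)))
  step 2: (λ.λ.λ.1) ((λ.λ.λ.1) (λ.λ.λ.1))
  step 3: λ.λ.1

Term B:
  start: (λ.0 0) ((λ.λ.1 0) (λ.λ.λ.1))
  step 1: (λ.λ.1 0) (λ.λ.λ.1) ((λ.λ.1 0) (λ.λ.λ.1))
  step 2: (λ.(λ.λ.λ.1) 0) ((λ.λ.1 0) (λ.λ.λ.1))
  step 3: (λ.λ.λ.1) ((λ.λ.1 0) (λ.λ.λ.1))
  step 4: λ.λ.1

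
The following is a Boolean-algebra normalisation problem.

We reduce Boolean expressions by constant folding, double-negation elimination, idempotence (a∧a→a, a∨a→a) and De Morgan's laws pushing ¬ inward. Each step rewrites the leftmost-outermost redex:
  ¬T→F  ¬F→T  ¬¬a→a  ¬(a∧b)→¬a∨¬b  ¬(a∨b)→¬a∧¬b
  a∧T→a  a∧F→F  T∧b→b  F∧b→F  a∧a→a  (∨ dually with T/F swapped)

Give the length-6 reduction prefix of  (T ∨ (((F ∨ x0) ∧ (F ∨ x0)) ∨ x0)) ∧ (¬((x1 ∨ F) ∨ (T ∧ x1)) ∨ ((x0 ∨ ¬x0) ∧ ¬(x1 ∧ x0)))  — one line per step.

  start: (T ∨ (((F ∨ x0) ∧ (F ∨ x0)) ∨ x0)) ∧ (¬((x1 ∨ F) ∨ (T ∧ x1)) ∨ ((x0 ∨ ¬x0) ∧ ¬(x1 ∧ x0)))
  [1] T ∧ (¬((x1 ∨ F) ∨ (T ∧ x1)) ∨ ((x0 ∨ ¬x0) ∧ ¬(x1 ∧ x0)))
  [2] ¬((x1 ∨ F) ∨ (T ∧ x1)) ∨ ((x0 ∨ ¬x0) ∧ ¬(x1 ∧ x0))
  [3] (¬(x1 ∨ F) ∧ ¬(T ∧ x1)) ∨ ((x0 ∨ ¬x0) ∧ ¬(x1 ∧ x0))
  [4] ((¬x1 ∧ ¬F) ∧ ¬(T ∧ x1)) ∨ ((x0 ∨ ¬x0) ∧ ¬(x1 ∧ x0))
  [5] ((¬x1 ∧ T) ∧ ¬(T ∧ x1)) ∨ ((x0 ∨ ¬x0) ∧ ¬(x1 ∧ x0))
  [6] (¬x1 ∧ ¬(T ∧ x1)) ∨ ((x0 ∨ ¬x0) ∧ ¬(x1 ∧ x0))

Answer: after 6 steps: (¬x1 ∧ ¬(T ∧ x1)) ∨ ((x0 ∨ ¬x0) ∧ ¬(x1 ∧ x0))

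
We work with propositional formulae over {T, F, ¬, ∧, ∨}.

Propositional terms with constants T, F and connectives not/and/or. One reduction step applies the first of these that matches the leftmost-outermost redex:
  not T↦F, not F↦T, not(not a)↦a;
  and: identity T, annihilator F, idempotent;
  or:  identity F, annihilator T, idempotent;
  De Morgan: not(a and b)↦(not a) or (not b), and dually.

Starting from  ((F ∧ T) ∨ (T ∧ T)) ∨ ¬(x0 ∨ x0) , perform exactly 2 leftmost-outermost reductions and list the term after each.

Answer: after 2 steps: (T ∧ T) ∨ ¬(x0 ∨ x0)

Working:
  start: ((F ∧ T) ∨ (T ∧ T)) ∨ ¬(x0 ∨ x0)
  [1] (F ∨ (T ∧ T)) ∨ ¬(x0 ∨ x0)
  [2] (T ∧ T) ∨ ¬(x0 ∨ x0)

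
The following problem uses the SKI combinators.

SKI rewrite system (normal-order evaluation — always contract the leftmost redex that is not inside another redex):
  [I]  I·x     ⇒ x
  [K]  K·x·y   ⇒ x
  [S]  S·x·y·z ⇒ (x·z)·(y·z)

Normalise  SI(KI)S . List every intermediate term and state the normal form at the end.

Answer: normal form = SI  (in 3 steps)

Working:
  start: SI(KI)S
  [1] IS(KIS)
  [2] S(KIS)
  [3] SI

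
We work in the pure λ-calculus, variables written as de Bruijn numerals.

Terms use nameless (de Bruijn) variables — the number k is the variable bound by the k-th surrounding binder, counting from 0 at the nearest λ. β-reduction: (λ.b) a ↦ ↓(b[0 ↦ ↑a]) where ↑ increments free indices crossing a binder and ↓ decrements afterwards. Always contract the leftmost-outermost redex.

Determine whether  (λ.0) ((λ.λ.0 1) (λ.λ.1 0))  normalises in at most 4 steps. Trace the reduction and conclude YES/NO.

  start: (λ.0) ((λ.λ.0 1) (λ.λ.1 0))
  →1  (λ.λ.0 1) (λ.λ.1 0)
  →2  λ.0 (λ.λ.1 0)

Answer: YES — reaches normal form λ.0 (λ.λ.1 0) in 2 ≤ 4 steps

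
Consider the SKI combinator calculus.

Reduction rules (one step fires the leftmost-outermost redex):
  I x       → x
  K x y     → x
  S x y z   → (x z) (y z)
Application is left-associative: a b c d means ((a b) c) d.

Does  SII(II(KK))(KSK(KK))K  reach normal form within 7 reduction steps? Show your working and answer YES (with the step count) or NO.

  start: SII(II(KK))(KSK(KK))K
  →1  I(II(KK))(I(II(KK)))(KSK(KK))K
  →2  II(KK)(I(II(KK)))(KSK(KK))K
  →3  I(KK)(I(II(KK)))(KSK(KK))K
  →4  KK(I(II(KK)))(KSK(KK))K
  →5  K(KSK(KK))K
  →6  KSK(KK)
  →7  S(KK)

Answer: YES — reaches normal form S(KK) in 7 ≤ 7 steps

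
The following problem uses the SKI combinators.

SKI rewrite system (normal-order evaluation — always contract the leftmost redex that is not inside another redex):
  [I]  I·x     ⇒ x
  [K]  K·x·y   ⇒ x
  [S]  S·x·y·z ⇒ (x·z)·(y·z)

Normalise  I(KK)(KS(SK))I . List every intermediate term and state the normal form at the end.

Answer: normal form = KI  (in 2 steps)

Derivation:
  start: I(KK)(KS(SK))I
  [1] KK(KS(SK))I
  [2] KI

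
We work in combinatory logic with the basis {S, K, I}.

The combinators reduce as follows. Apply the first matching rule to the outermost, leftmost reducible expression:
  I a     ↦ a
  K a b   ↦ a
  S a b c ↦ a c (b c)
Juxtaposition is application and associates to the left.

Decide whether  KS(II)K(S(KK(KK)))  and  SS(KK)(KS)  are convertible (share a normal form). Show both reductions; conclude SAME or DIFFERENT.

Term A:
  start: KS(II)K(S(KK(KK)))
  step 1: SK(S(KK(KK)))
  step 2: SK(SK)

Term B:
  start: SS(KK)(KS)
  step 1: S(KS)(KK(KS))
  step 2: S(KS)K

Answer: DIFFERENT — A ⇓ SK(SK), B ⇓ S(KS)K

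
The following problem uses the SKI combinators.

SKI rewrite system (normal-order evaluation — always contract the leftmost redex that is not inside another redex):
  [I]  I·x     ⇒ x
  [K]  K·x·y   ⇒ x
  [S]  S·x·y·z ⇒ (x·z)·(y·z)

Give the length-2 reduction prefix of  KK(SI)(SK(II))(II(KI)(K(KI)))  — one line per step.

  start: KK(SI)(SK(II))(II(KI)(K(KI)))
  →1  K(SK(II))(II(KI)(K(KI)))
  →2  SK(II)

Answer: after 2 steps: SK(II)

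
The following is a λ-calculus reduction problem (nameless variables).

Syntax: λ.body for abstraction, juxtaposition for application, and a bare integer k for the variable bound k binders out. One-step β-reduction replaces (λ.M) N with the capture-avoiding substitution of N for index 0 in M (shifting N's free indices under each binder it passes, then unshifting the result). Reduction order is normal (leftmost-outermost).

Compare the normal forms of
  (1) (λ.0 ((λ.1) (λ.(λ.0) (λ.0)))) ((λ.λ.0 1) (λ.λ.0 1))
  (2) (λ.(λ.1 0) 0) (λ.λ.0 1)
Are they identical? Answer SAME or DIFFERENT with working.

Answer: SAME — A ⇓ λ.0 (λ.λ.0 1), B ⇓ λ.0 (λ.λ.0 1)

Working:
Term A:
  start: (λ.0 ((λ.1) (λ.(λ.0) (λ.0)))) ((λ.λ.0 1) (λ.λ.0 1))
  →1  (λ.λ.0 1) (λ.λ.0 1) ((λ.(λ.λ.0 1) (λ.λ.0 1)) (λ.(λ.0) (λ.0)))
  →2  (λ.0 (λ.λ.0 1)) ((λ.(λ.λ.0 1) (λ.λ.0 1)) (λ.(λ.0) (λ.0)))
  →3  (λ.(λ.λ.0 1) (λ.λ.0 1)) (λ.(λ.0) (λ.0)) (λ.λ.0 1)
  →4  (λ.λ.0 1) (λ.λ.0 1) (λ.λ.0 1)
  →5  (λ.0 (λ.λ.0 1)) (λ.λ.0 1)
  →6  (λ.λ.0 1) (λ.λ.0 1)
  →7  λ.0 (λ.λ.0 1)

Term B:
  start: (λ.(λ.1 0) 0) (λ.λ.0 1)
  →1  (λ.(λ.λ.0 1) 0) (λ.λ.0 1)
  →2  (λ.λ.0 1) (λ.λ.0 1)
  →3  λ.0 (λ.λ.0 1)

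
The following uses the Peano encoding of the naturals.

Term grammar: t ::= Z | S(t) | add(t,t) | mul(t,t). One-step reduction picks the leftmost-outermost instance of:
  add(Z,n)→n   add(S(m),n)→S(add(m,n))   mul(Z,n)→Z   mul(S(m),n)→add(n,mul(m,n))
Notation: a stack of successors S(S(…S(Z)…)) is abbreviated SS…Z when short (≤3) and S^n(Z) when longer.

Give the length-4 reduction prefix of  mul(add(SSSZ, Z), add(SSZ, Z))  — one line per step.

  start: mul(add(SSSZ, Z), add(SSZ, Z))
  →1  mul(S(add(SSZ, Z)), add(SSZ, Z))
  →2  add(add(SSZ, Z), mul(add(SSZ, Z), add(SSZ, Z)))
  →3  add(S(add(SZ, Z)), mul(add(SSZ, Z), add(SSZ, Z)))
  →4  S(add(add(SZ, Z), mul(add(SSZ, Z), add(SSZ, Z))))

Answer: after 4 steps: S(add(add(SZ, Z), mul(add(SSZ, Z), add(SSZ, Z))))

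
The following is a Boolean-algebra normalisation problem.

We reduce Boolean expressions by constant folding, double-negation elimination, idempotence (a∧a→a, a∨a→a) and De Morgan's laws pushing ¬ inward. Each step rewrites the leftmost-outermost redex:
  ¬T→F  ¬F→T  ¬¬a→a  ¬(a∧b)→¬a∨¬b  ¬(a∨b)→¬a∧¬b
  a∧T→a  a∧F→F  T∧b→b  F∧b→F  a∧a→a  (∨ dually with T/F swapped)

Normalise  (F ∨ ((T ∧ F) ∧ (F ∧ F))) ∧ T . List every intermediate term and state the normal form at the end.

Answer: normal form = F  (in 4 steps)

Reduction:
  start: (F ∨ ((T ∧ F) ∧ (F ∧ F))) ∧ T
  step 1: F ∨ ((T ∧ F) ∧ (F ∧ F))
  step 2: (T ∧ F) ∧ (F ∧ F)
  step 3: F ∧ (F ∧ F)
  step 4: F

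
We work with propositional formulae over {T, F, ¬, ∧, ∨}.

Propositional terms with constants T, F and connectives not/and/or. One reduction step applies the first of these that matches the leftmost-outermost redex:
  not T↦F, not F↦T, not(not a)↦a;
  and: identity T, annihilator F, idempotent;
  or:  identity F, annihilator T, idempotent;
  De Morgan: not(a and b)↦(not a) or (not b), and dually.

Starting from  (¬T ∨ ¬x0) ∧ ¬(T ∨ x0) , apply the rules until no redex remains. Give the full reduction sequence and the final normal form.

  start: (¬T ∨ ¬x0) ∧ ¬(T ∨ x0)
  step 1: (F ∨ ¬x0) ∧ ¬(T ∨ x0)
  step 2: ¬x0 ∧ ¬(T ∨ x0)
  step 3: ¬x0 ∧ (¬T ∧ ¬x0)
  step 4: ¬x0 ∧ (F ∧ ¬x0)
  step 5: ¬x0 ∧ F
  step 6: F

Answer: normal form = F  (in 6 steps)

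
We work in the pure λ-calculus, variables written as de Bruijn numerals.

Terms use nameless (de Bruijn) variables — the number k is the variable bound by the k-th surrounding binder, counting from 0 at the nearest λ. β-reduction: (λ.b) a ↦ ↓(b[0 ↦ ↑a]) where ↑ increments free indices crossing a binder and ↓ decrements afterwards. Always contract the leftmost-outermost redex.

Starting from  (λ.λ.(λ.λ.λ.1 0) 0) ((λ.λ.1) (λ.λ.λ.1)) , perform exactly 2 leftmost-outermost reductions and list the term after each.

Answer: after 2 steps: λ.λ.λ.1 0

Working:
  start: (λ.λ.(λ.λ.λ.1 0) 0) ((λ.λ.1) (λ.λ.λ.1))
  step 1: λ.(λ.λ.λ.1 0) 0
  step 2: λ.λ.λ.1 0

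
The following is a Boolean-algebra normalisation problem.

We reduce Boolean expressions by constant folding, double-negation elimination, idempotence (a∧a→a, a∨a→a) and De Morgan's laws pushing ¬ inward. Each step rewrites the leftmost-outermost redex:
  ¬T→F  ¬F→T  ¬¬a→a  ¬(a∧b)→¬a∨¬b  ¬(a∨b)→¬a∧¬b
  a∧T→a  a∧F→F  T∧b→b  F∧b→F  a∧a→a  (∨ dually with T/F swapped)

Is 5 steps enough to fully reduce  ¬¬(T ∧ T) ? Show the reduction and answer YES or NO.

Answer: YES — reaches normal form T in 2 ≤ 5 steps

Derivation:
  start: ¬¬(T ∧ T)
  step 1: T ∧ T
  step 2: T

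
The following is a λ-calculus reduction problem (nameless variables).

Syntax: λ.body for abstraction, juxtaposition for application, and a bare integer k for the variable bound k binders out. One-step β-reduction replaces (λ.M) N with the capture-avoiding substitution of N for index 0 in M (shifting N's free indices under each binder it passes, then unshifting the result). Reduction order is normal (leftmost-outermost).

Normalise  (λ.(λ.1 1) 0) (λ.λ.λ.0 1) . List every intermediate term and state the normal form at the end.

  start: (λ.(λ.1 1) 0) (λ.λ.λ.0 1)
  step 1: (λ.(λ.λ.λ.0 1) (λ.λ.λ.0 1)) (λ.λ.λ.0 1)
  step 2: (λ.λ.λ.0 1) (λ.λ.λ.0 1)
  step 3: λ.λ.0 1

Answer: normal form = λ.λ.0 1  (in 3 steps)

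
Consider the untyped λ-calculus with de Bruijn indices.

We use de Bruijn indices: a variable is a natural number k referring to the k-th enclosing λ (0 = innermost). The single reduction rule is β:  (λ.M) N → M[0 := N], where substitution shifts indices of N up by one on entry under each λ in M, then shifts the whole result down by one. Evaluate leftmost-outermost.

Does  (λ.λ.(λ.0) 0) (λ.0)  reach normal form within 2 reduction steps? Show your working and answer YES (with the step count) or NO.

Answer: YES — reaches normal form λ.0 in 2 ≤ 2 steps

Derivation:
  start: (λ.λ.(λ.0) 0) (λ.0)
  →1  λ.(λ.0) 0
  →2  λ.0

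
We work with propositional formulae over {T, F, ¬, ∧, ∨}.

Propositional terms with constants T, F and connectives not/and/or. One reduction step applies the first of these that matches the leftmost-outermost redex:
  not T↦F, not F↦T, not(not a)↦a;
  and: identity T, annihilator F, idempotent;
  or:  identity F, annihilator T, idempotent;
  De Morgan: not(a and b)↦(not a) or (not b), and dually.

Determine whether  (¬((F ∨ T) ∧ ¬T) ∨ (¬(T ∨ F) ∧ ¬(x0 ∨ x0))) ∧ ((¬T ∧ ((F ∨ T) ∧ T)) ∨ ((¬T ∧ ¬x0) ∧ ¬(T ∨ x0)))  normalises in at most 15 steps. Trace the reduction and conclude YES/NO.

Answer: YES — reaches normal form F in 15 ≤ 15 steps

Reduction:
  start: (¬((F ∨ T) ∧ ¬T) ∨ (¬(T ∨ F) ∧ ¬(x0 ∨ x0))) ∧ ((¬T ∧ ((F ∨ T) ∧ T)) ∨ ((¬T ∧ ¬x0) ∧ ¬(T ∨ x0)))
  step 1: ((¬(F ∨ T) ∨ ¬¬T) ∨ (¬(T ∨ F) ∧ ¬(x0 ∨ x0))) ∧ ((¬T ∧ ((F ∨ T) ∧ T)) ∨ ((¬T ∧ ¬x0) ∧ ¬(T ∨ x0)))
  step 2: (((¬F ∧ ¬T) ∨ ¬¬T) ∨ (¬(T ∨ F) ∧ ¬(x0 ∨ x0))) ∧ ((¬T ∧ ((F ∨ T) ∧ T)) ∨ ((¬T ∧ ¬x0) ∧ ¬(T ∨ x0)))
  step 3: (((T ∧ ¬T) ∨ ¬¬T) ∨ (¬(T ∨ F) ∧ ¬(x0 ∨ x0))) ∧ ((¬T ∧ ((F ∨ T) ∧ T)) ∨ ((¬T ∧ ¬x0) ∧ ¬(T ∨ x0)))
  step 4: ((¬T ∨ ¬¬T) ∨ (¬(T ∨ F) ∧ ¬(x0 ∨ x0))) ∧ ((¬T ∧ ((F ∨ T) ∧ T)) ∨ ((¬T ∧ ¬x0) ∧ ¬(T ∨ x0)))
  step 5: ((F ∨ ¬¬T) ∨ (¬(T ∨ F) ∧ ¬(x0 ∨ x0))) ∧ ((¬T ∧ ((F ∨ T) ∧ T)) ∨ ((¬T ∧ ¬x0) ∧ ¬(T ∨ x0)))
  step 6: (¬¬T ∨ (¬(T ∨ F) ∧ ¬(x0 ∨ x0))) ∧ ((¬T ∧ ((F ∨ T) ∧ T)) ∨ ((¬T ∧ ¬x0) ∧ ¬(T ∨ x0)))
  step 7: (T ∨ (¬(T ∨ F) ∧ ¬(x0 ∨ x0))) ∧ ((¬T ∧ ((F ∨ T) ∧ T)) ∨ ((¬T ∧ ¬x0) ∧ ¬(T ∨ x0)))
  step 8: T ∧ ((¬T ∧ ((F ∨ T) ∧ T)) ∨ ((¬T ∧ ¬x0) ∧ ¬(T ∨ x0)))
  step 9: (¬T ∧ ((F ∨ T) ∧ T)) ∨ ((¬T ∧ ¬x0) ∧ ¬(T ∨ x0))
  step 10: (F ∧ ((F ∨ T) ∧ T)) ∨ ((¬T ∧ ¬x0) ∧ ¬(T ∨ x0))
  step 11: F ∨ ((¬T ∧ ¬x0) ∧ ¬(T ∨ x0))
  step 12: (¬T ∧ ¬x0) ∧ ¬(T ∨ x0)
  step 13: (F ∧ ¬x0) ∧ ¬(T ∨ x0)
  step 14: F ∧ ¬(T ∨ x0)
  step 15: F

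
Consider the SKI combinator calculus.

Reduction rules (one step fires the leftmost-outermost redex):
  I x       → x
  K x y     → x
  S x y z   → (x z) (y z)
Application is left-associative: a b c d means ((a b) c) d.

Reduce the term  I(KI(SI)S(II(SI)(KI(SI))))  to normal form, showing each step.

  start: I(KI(SI)S(II(SI)(KI(SI))))
  [1] KI(SI)S(II(SI)(KI(SI)))
  [2] IS(II(SI)(KI(SI)))
  [3] S(II(SI)(KI(SI)))
  [4] S(I(SI)(KI(SI)))
  [5] S(SI(KI(SI)))
  [6] S(SII)

Answer: normal form = S(SII)  (in 6 steps)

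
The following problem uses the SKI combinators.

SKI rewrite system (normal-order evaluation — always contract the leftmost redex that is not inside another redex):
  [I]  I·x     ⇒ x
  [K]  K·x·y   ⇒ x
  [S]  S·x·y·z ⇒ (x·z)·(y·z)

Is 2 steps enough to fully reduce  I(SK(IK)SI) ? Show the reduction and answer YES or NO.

  start: I(SK(IK)SI)
  step 1: SK(IK)SI
  step 2: KS(IKS)I

Answer: NO — after 2 steps the term is KS(IKS)I, not yet normal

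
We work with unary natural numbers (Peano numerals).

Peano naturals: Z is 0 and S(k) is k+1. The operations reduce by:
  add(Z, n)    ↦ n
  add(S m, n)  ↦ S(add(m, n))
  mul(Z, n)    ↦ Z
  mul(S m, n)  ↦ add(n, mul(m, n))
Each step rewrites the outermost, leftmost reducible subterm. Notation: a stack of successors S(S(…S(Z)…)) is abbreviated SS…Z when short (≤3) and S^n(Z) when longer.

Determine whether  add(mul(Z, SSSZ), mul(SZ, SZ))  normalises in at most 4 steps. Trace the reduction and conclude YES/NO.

  start: add(mul(Z, SSSZ), mul(SZ, SZ))
  step 1: add(Z, mul(SZ, SZ))
  step 2: mul(SZ, SZ)
  step 3: add(SZ, mul(Z, SZ))
  step 4: S(add(Z, mul(Z, SZ)))

Answer: NO — after 4 steps the term is S(add(Z, mul(Z, SZ))), not yet normal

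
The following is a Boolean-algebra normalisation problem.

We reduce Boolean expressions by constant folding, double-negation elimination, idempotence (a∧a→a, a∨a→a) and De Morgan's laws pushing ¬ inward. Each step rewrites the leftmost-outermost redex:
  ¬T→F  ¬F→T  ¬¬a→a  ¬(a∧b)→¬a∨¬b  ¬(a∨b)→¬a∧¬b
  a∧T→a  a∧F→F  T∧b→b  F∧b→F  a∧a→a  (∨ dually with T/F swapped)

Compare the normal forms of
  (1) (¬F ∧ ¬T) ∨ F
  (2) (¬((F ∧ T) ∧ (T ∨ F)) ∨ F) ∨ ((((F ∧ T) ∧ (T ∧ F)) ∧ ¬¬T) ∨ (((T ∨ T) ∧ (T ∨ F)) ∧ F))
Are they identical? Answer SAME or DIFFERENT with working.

Answer: DIFFERENT — A ⇓ F, B ⇓ T

Derivation:
Term A:
  start: (¬F ∧ ¬T) ∨ F
  →1  ¬F ∧ ¬T
  →2  T ∧ ¬T
  →3  ¬T
  →4  F

Term B:
  start: (¬((F ∧ T) ∧ (T ∨ F)) ∨ F) ∨ ((((F ∧ T) ∧ (T ∧ F)) ∧ ¬¬T) ∨ (((T ∨ T) ∧ (T ∨ F)) ∧ F))
  →1  ¬((F ∧ T) ∧ (T ∨ F)) ∨ ((((F ∧ T) ∧ (T ∧ F)) ∧ ¬¬T) ∨ (((T ∨ T) ∧ (T ∨ F)) ∧ F))
  →2  (¬(F ∧ T) ∨ ¬(T ∨ F)) ∨ ((((F ∧ T) ∧ (T ∧ F)) ∧ ¬¬T) ∨ (((T ∨ T) ∧ (T ∨ F)) ∧ F))
  →3  ((¬F ∨ ¬T) ∨ ¬(T ∨ F)) ∨ ((((F ∧ T) ∧ (T ∧ F)) ∧ ¬¬T) ∨ (((T ∨ T) ∧ (T ∨ F)) ∧ F))
  →4  ((T ∨ ¬T) ∨ ¬(T ∨ F)) ∨ ((((F ∧ T) ∧ (T ∧ F)) ∧ ¬¬T) ∨ (((T ∨ T) ∧ (T ∨ F)) ∧ F))
  →5  (T ∨ ¬(T ∨ F)) ∨ ((((F ∧ T) ∧ (T ∧ F)) ∧ ¬¬T) ∨ (((T ∨ T) ∧ (T ∨ F)) ∧ F))
  →6  T ∨ ((((F ∧ T) ∧ (T ∧ F)) ∧ ¬¬T) ∨ (((T ∨ T) ∧ (T ∨ F)) ∧ F))
  →7  T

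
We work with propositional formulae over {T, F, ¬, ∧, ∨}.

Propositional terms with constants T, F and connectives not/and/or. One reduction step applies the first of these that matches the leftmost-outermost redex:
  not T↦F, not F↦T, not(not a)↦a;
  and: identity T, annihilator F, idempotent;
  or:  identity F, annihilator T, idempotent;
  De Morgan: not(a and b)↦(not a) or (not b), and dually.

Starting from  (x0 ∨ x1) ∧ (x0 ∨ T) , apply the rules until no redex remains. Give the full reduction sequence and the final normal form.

Answer: normal form = x0 ∨ x1  (in 2 steps)

Reduction:
  start: (x0 ∨ x1) ∧ (x0 ∨ T)
  →1  (x0 ∨ x1) ∧ T
  →2  x0 ∨ x1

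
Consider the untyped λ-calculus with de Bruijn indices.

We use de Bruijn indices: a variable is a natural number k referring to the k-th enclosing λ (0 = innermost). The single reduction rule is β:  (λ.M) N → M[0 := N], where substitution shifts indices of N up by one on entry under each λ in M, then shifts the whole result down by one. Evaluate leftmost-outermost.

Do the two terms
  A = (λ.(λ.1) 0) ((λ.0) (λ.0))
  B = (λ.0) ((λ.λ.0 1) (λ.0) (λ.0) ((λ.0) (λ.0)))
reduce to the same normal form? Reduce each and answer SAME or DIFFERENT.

Answer: SAME — A ⇓ λ.0, B ⇓ λ.0

Reduction:
Term A:
  start: (λ.(λ.1) 0) ((λ.0) (λ.0))
  →1  (λ.(λ.0) (λ.0)) ((λ.0) (λ.0))
  →2  (λ.0) (λ.0)
  →3  λ.0

Term B:
  start: (λ.0) ((λ.λ.0 1) (λ.0) (λ.0) ((λ.0) (λ.0)))
  →1  (λ.λ.0 1) (λ.0) (λ.0) ((λ.0) (λ.0))
  →2  (λ.0 (λ.0)) (λ.0) ((λ.0) (λ.0))
  →3  (λ.0) (λ.0) ((λ.0) (λ.0))
  →4  (λ.0) ((λ.0) (λ.0))
  →5  (λ.0) (λ.0)
  →6  λ.0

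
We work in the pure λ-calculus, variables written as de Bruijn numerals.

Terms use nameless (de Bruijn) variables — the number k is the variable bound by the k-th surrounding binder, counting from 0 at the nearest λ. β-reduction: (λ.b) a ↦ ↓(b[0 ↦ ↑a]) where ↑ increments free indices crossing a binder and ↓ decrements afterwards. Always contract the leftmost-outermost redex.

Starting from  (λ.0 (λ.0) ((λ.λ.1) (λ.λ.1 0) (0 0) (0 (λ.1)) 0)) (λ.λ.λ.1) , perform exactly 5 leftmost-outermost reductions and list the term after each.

Answer: after 5 steps: λ.(λ.λ.1 0) ((λ.λ.λ.1) (λ.λ.λ.λ.1)) (λ.λ.λ.1)

Derivation:
  start: (λ.0 (λ.0) ((λ.λ.1) (λ.λ.1 0) (0 0) (0 (λ.1)) 0)) (λ.λ.λ.1)
  step 1: (λ.λ.λ.1) (λ.0) ((λ.λ.1) (λ.λ.1 0) ((λ.λ.λ.1) (λ.λ.λ.1)) ((λ.λ.λ.1) (λ.λ.λ.λ.1)) (λ.λ.λ.1))
  step 2: (λ.λ.1) ((λ.λ.1) (λ.λ.1 0) ((λ.λ.λ.1) (λ.λ.λ.1)) ((λ.λ.λ.1) (λ.λ.λ.λ.1)) (λ.λ.λ.1))
  step 3: λ.(λ.λ.1) (λ.λ.1 0) ((λ.λ.λ.1) (λ.λ.λ.1)) ((λ.λ.λ.1) (λ.λ.λ.λ.1)) (λ.λ.λ.1)
  step 4: λ.(λ.λ.λ.1 0) ((λ.λ.λ.1) (λ.λ.λ.1)) ((λ.λ.λ.1) (λ.λ.λ.λ.1)) (λ.λ.λ.1)
  step 5: λ.(λ.λ.1 0) ((λ.λ.λ.1) (λ.λ.λ.λ.1)) (λ.λ.λ.1)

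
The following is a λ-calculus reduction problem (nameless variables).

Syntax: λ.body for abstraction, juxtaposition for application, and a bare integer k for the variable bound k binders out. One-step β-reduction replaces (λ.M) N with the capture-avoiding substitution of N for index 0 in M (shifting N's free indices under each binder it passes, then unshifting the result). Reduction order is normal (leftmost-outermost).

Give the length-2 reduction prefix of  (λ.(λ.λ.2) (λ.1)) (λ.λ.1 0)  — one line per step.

Answer: after 2 steps: λ.λ.λ.1 0

Reduction:
  start: (λ.(λ.λ.2) (λ.1)) (λ.λ.1 0)
  [1] (λ.λ.λ.λ.1 0) (λ.λ.λ.1 0)
  [2] λ.λ.λ.1 0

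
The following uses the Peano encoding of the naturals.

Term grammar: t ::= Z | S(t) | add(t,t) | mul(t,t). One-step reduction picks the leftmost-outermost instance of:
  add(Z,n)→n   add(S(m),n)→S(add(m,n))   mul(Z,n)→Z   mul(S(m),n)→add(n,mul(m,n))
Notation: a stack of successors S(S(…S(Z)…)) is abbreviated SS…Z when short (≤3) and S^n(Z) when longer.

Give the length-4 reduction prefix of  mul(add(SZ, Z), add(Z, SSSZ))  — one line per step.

  start: mul(add(SZ, Z), add(Z, SSSZ))
  →1  mul(S(add(Z, Z)), add(Z, SSSZ))
  →2  add(add(Z, SSSZ), mul(add(Z, Z), add(Z, SSSZ)))
  →3  add(SSSZ, mul(add(Z, Z), add(Z, SSSZ)))
  →4  S(add(SSZ, mul(add(Z, Z), add(Z, SSSZ))))

Answer: after 4 steps: S(add(SSZ, mul(add(Z, Z), add(Z, SSSZ))))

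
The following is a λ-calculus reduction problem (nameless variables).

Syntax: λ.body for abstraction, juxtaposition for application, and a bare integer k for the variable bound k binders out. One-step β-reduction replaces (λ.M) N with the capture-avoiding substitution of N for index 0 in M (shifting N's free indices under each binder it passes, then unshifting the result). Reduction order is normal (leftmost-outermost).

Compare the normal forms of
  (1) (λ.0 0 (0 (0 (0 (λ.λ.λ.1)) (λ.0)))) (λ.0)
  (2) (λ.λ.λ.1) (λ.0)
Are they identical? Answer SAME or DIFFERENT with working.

Answer: SAME — A ⇓ λ.λ.1, B ⇓ λ.λ.1

Reduction:
Term A:
  start: (λ.0 0 (0 (0 (0 (λ.λ.λ.1)) (λ.0)))) (λ.0)
  [1] (λ.0) (λ.0) ((λ.0) ((λ.0) ((λ.0) (λ.λ.λ.1)) (λ.0)))
  [2] (λ.0) ((λ.0) ((λ.0) ((λ.0) (λ.λ.λ.1)) (λ.0)))
  [3] (λ.0) ((λ.0) ((λ.0) (λ.λ.λ.1)) (λ.0))
  [4] (λ.0) ((λ.0) (λ.λ.λ.1)) (λ.0)
  [5] (λ.0) (λ.λ.λ.1) (λ.0)
  [6] (λ.λ.λ.1) (λ.0)
  [7] λ.λ.1

Term B:
  start: (λ.λ.λ.1) (λ.0)
  [1] λ.λ.1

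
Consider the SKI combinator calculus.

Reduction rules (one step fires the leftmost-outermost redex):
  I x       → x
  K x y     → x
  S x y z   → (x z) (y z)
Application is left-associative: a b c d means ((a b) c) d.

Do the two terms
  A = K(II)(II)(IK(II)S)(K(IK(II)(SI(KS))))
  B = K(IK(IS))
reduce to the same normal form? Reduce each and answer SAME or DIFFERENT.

Term A:
  start: K(II)(II)(IK(II)S)(K(IK(II)(SI(KS))))
  step 1: II(IK(II)S)(K(IK(II)(SI(KS))))
  step 2: I(IK(II)S)(K(IK(II)(SI(KS))))
  step 3: IK(II)S(K(IK(II)(SI(KS))))
  step 4: K(II)S(K(IK(II)(SI(KS))))
  step 5: II(K(IK(II)(SI(KS))))
  step 6: I(K(IK(II)(SI(KS))))
  step 7: K(IK(II)(SI(KS)))
  step 8: K(K(II)(SI(KS)))
  step 9: K(II)
  step 10: KI

Term B:
  start: K(IK(IS))
  step 1: K(K(IS))
  step 2: K(KS)

Answer: DIFFERENT — A ⇓ KI, B ⇓ K(KS)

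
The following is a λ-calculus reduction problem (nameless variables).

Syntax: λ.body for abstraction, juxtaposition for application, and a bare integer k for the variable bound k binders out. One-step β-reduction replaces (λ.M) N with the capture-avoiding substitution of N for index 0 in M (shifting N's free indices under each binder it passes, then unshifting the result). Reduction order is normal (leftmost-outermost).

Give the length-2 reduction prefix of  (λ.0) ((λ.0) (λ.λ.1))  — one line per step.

  start: (λ.0) ((λ.0) (λ.λ.1))
  [1] (λ.0) (λ.λ.1)
  [2] λ.λ.1

Answer: after 2 steps: λ.λ.1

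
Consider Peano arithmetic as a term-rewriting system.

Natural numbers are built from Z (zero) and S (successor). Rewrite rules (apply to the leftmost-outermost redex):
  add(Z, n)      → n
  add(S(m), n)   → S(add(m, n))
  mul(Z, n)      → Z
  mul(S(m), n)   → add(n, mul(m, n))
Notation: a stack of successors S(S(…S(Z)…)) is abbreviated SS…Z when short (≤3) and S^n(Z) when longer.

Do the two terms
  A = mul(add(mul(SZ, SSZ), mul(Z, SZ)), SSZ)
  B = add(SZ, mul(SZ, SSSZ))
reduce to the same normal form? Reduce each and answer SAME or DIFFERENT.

Answer: SAME — A ⇓ S^4(Z), B ⇓ S^4(Z)

Derivation:
Term A:
  start: mul(add(mul(SZ, SSZ), mul(Z, SZ)), SSZ)
  →1  mul(add(add(SSZ, mul(Z, SSZ)), mul(Z, SZ)), SSZ)
  →2  mul(add(S(add(SZ, mul(Z, SSZ))), mul(Z, SZ)), SSZ)
  →3  mul(S(add(add(SZ, mul(Z, SSZ)), mul(Z, SZ))), SSZ)
  →4  add(SSZ, mul(add(add(SZ, mul(Z, SSZ)), mul(Z, SZ)), SSZ))
  →5  S(add(SZ, mul(add(add(SZ, mul(Z, SSZ)), mul(Z, SZ)), SSZ)))
  →6  S(S(add(Z, mul(add(add(SZ, mul(Z, SSZ)), mul(Z, SZ)), SSZ))))
  →7  S(S(mul(add(add(SZ, mul(Z, SSZ)), mul(Z, SZ)), SSZ)))
  →8  S(S(mul(add(S(add(Z, mul(Z, SSZ))), mul(Z, SZ)), SSZ)))
  →9  S(S(mul(S(add(add(Z, mul(Z, SSZ)), mul(Z, SZ))), SSZ)))
  →10  S(S(add(SSZ, mul(add(add(Z, mul(Z, SSZ)), mul(Z, SZ)), SSZ))))
  →11  S(S(S(add(SZ, mul(add(add(Z, mul(Z, SSZ)), mul(Z, SZ)), SSZ)))))
  →12  S(S(S(S(add(Z, mul(add(add(Z, mul(Z, SSZ)), mul(Z, SZ)), SSZ))))))
  →13  S(S(S(S(mul(add(add(Z, mul(Z, SSZ)), mul(Z, SZ)), SSZ)))))
  →14  S(S(S(S(mul(add(mul(Z, SSZ), mul(Z, SZ)), SSZ)))))
  →15  S(S(S(S(mul(add(Z, mul(Z, SZ)), SSZ)))))
  →16  S(S(S(S(mul(mul(Z, SZ), SSZ)))))
  →17  S(S(S(S(mul(Z, SSZ)))))
  →18  S^4(Z)

Term B:
  start: add(SZ, mul(SZ, SSSZ))
  →1  S(add(Z, mul(SZ, SSSZ)))
  →2  S(mul(SZ, SSSZ))
  →3  S(add(SSSZ, mul(Z, SSSZ)))
  →4  S(S(add(SSZ, mul(Z, SSSZ))))
  →5  S(S(S(add(SZ, mul(Z, SSSZ)))))
  →6  S(S(S(S(add(Z, mul(Z, SSSZ))))))
  →7  S(S(S(S(mul(Z, SSSZ)))))
  →8  S^4(Z)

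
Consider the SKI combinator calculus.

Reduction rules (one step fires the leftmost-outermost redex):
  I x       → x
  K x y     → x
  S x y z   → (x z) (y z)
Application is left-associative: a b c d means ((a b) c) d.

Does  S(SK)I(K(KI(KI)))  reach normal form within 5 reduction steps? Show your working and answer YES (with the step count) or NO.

Answer: YES — reaches normal form KI in 5 ≤ 5 steps

Working:
  start: S(SK)I(K(KI(KI)))
  step 1: SK(K(KI(KI)))(I(K(KI(KI))))
  step 2: K(I(K(KI(KI))))(K(KI(KI))(I(K(KI(KI)))))
  step 3: I(K(KI(KI)))
  step 4: K(KI(KI))
  step 5: KI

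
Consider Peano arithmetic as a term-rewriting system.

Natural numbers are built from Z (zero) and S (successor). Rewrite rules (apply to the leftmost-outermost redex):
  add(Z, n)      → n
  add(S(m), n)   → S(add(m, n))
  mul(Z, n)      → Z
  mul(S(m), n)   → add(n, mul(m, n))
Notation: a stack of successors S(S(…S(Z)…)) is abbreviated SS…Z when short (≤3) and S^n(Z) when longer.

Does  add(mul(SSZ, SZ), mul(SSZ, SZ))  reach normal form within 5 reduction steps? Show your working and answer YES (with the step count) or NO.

Answer: NO — after 5 steps the term is S(add(add(SZ, mul(Z, SZ)), mul(SSZ, SZ))), not yet normal

Derivation:
  start: add(mul(SSZ, SZ), mul(SSZ, SZ))
  [1] add(add(SZ, mul(SZ, SZ)), mul(SSZ, SZ))
  [2] add(S(add(Z, mul(SZ, SZ))), mul(SSZ, SZ))
  [3] S(add(add(Z, mul(SZ, SZ)), mul(SSZ, SZ)))
  [4] S(add(mul(SZ, SZ), mul(SSZ, SZ)))
  [5] S(add(add(SZ, mul(Z, SZ)), mul(SSZ, SZ)))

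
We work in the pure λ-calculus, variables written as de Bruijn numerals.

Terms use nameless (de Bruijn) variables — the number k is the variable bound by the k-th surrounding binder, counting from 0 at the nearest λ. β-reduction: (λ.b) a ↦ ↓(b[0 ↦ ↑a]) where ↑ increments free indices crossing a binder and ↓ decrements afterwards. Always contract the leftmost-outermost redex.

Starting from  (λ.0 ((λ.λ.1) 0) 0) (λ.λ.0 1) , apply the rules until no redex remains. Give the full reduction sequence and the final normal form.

  start: (λ.0 ((λ.λ.1) 0) 0) (λ.λ.0 1)
  →1  (λ.λ.0 1) ((λ.λ.1) (λ.λ.0 1)) (λ.λ.0 1)
  →2  (λ.0 ((λ.λ.1) (λ.λ.0 1))) (λ.λ.0 1)
  →3  (λ.λ.0 1) ((λ.λ.1) (λ.λ.0 1))
  →4  λ.0 ((λ.λ.1) (λ.λ.0 1))
  →5  λ.0 (λ.λ.λ.0 1)

Answer: normal form = λ.0 (λ.λ.λ.0 1)  (in 5 steps)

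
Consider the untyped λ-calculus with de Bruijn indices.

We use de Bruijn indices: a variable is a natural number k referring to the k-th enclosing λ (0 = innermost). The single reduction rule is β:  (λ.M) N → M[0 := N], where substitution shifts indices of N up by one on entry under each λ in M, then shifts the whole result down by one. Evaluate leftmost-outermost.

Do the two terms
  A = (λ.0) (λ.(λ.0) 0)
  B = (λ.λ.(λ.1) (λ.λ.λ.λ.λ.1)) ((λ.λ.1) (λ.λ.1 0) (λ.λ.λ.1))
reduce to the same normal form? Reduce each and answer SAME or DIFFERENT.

Term A:
  start: (λ.0) (λ.(λ.0) 0)
  [1] λ.(λ.0) 0
  [2] λ.0

Term B:
  start: (λ.λ.(λ.1) (λ.λ.λ.λ.λ.1)) ((λ.λ.1) (λ.λ.1 0) (λ.λ.λ.1))
  [1] λ.(λ.1) (λ.λ.λ.λ.λ.1)
  [2] λ.0

Answer: SAME — A ⇓ λ.0, B ⇓ λ.0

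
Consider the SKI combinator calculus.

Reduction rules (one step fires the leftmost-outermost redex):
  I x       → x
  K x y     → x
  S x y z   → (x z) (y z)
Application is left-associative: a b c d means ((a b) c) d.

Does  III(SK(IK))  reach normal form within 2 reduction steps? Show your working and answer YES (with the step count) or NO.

Answer: NO — after 2 steps the term is I(SK(IK)), not yet normal

Reduction:
  start: III(SK(IK))
  →1  II(SK(IK))
  →2  I(SK(IK))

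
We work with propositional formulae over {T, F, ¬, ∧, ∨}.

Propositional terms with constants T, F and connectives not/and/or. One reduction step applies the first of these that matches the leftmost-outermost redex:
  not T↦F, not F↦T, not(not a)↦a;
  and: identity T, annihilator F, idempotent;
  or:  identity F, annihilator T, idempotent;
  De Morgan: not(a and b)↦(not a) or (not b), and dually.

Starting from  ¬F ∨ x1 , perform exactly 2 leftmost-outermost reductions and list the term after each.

  start: ¬F ∨ x1
  [1] T ∨ x1
  [2] T

Answer: after 2 steps: T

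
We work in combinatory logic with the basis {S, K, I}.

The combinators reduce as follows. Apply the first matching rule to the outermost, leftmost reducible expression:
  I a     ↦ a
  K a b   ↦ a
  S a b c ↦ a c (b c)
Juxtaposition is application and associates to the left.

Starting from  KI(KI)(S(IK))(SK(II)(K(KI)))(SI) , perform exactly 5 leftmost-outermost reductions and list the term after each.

Answer: after 5 steps: SI

Reduction:
  start: KI(KI)(S(IK))(SK(II)(K(KI)))(SI)
  →1  I(S(IK))(SK(II)(K(KI)))(SI)
  →2  S(IK)(SK(II)(K(KI)))(SI)
  →3  IK(SI)(SK(II)(K(KI))(SI))
  →4  K(SI)(SK(II)(K(KI))(SI))
  →5  SI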